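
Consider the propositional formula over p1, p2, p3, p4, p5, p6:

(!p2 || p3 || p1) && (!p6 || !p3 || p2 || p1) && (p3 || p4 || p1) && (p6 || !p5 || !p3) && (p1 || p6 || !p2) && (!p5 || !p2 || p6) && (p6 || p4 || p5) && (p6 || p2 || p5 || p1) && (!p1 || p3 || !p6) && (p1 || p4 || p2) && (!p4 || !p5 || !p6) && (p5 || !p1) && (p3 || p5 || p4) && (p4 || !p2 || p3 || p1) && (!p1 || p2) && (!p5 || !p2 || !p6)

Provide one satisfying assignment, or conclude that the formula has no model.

Try p5 = true.
Try p6 = false.
From the singleton clause (!p3), p3 = false.
From the singleton clause (!p2), p2 = false.
From the singleton clause (!p1), p1 = false.
From the singleton clause (p4), p4 = true.
All clauses are satisfied.

p1: false, p2: false, p3: false, p4: true, p5: true, p6: false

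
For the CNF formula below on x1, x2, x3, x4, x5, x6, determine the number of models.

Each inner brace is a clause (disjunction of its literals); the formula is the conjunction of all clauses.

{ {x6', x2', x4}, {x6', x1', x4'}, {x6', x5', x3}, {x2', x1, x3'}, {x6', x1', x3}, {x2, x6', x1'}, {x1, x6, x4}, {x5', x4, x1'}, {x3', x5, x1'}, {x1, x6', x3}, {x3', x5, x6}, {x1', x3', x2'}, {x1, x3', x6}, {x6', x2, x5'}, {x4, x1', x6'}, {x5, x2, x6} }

There are 2^6 = 64 truth assignments over (x1, x2, x3, x4, x5, x6).
Split on x6. With x6 = 1, the clauses containing x6 are satisfied and x6' drops from the rest; 2 of the 2^5 = 32 assignments to the other variables satisfy what remains.
With x6 = 0, by the same count on the reduced clause set, 8 assignments work.
Total: 2 + 8 = 10.

10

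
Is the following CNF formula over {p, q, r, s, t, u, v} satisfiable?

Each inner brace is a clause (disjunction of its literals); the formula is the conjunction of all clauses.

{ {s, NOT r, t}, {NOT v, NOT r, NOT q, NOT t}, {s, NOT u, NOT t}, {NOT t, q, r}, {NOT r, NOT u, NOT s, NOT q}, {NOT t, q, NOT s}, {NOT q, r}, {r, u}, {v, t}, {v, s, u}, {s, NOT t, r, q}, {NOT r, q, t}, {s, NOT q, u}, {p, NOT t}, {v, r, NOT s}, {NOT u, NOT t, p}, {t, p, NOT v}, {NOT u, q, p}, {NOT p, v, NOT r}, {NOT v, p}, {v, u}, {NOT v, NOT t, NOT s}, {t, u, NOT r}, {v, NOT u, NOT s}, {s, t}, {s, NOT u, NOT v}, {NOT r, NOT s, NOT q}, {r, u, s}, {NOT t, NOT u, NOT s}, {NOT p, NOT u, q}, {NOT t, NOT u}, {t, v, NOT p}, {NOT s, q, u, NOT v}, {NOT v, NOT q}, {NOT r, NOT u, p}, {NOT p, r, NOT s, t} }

Satisfiable

Suppose q = false.
Suppose t = true.
The clause (r) is unit, so r = true.
The clause (NOT s) is unit, so s = false.
The clause (NOT u) is unit, so u = false.
The clause (v) is unit, so v = true.
The clause (p) is unit, so p = true.
Every clause now holds.
A satisfying assignment: p: true, q: false, r: true, s: false, t: true, u: false, v: true.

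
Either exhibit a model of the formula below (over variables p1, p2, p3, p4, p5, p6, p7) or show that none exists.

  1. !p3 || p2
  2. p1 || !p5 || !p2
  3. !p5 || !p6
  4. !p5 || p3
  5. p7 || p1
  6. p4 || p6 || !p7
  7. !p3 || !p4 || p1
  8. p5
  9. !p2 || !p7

(p5) alone gives p5 = true.
(!p6) alone gives p6 = false.
(p3) alone gives p3 = true.
(p2) alone gives p2 = true.
(p1) alone gives p1 = true.
(!p7) alone gives p7 = false.
Every clause is now satisfied; p4 is unconstrained.

p1=true,  p2=true,  p3=true,  p4=false,  p5=true,  p6=false,  p7=false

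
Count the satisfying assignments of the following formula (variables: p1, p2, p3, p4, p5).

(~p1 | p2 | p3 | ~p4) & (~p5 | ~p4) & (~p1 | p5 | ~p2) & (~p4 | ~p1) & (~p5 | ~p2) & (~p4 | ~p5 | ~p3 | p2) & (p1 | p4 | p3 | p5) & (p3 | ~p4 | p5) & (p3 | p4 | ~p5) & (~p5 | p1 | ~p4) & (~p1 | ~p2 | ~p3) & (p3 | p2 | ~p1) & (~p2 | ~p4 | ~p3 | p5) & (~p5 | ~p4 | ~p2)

There are 2^5 = 32 truth assignments over (p1, p2, p3, p4, p5).
Split on p5. With p5 = 1, the clauses containing p5 are satisfied and ~p5 drops from the rest; 2 of the 2^4 = 16 assignments to the other variables satisfy what remains.
With p5 = 0, by the same count on the reduced clause set, 4 assignments work.
Total: 2 + 4 = 6.

6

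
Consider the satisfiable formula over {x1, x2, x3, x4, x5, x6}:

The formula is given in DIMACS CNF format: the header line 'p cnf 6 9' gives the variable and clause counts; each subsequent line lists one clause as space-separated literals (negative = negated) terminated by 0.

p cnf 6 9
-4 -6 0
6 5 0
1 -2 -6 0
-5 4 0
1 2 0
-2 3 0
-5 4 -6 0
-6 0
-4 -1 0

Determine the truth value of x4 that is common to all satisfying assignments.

True

Suppose x4 = False.
Unit clause (¬x5) forces x5 = False.
Unit clause (x6) forces x6 = True.
That conflicts with the unit clause (¬x6).
So every satisfying assignment has x4 = True.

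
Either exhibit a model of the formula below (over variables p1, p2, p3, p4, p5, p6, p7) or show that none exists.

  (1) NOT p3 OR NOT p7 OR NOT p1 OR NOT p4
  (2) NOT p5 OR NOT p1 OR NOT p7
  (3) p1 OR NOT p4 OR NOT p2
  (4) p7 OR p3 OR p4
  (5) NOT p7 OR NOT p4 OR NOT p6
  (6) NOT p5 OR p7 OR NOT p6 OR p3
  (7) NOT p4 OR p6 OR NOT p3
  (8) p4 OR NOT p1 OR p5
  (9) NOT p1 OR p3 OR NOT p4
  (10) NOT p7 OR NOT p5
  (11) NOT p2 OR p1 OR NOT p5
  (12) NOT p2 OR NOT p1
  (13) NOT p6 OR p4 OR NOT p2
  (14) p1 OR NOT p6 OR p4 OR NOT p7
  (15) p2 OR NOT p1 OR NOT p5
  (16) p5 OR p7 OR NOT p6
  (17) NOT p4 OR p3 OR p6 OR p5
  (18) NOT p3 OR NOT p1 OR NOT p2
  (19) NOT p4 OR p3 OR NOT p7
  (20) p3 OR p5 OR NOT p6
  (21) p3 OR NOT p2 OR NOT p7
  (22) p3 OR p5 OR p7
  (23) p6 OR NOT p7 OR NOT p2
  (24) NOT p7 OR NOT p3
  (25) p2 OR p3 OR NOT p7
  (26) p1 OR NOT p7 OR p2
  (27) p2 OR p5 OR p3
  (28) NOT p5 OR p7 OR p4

Case p7 = false:
Case p3 = true:
Case p4 = false:
From the singleton clause (NOT p5), p5 = false.
From the singleton clause (NOT p1), p1 = false.
From the singleton clause (NOT p6), p6 = false.
All clauses hold; p2 can take either value.

p1=false,  p2=true,  p3=true,  p4=false,  p5=false,  p6=false,  p7=false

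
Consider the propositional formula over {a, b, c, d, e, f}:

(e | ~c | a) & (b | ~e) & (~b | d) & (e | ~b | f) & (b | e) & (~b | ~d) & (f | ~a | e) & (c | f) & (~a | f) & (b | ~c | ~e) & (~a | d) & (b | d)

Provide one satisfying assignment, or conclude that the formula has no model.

UNSATISFIABLE

Case b = 1:
From the singleton clause (d), d = 1.
That conflicts with the unit clause (~d).
Undo b and try b = 0.
From the singleton clause (~e), e = 0.
That conflicts with the unit clause (e).
Either choice for b ends in contradiction.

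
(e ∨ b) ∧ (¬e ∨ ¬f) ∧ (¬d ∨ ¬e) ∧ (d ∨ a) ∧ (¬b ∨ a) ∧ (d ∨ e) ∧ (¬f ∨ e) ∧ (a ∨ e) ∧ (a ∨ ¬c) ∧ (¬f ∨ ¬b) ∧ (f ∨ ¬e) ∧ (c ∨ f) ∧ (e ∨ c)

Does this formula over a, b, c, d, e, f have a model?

Branch on e: set e = False.
From the singleton clause (b), b = True.
From the singleton clause (a), a = True.
From the singleton clause (d), d = True.
From the singleton clause (¬f), f = False.
From the singleton clause (c), c = True.
All clauses are satisfied.
A satisfying assignment: a: True; b: True; c: True; d: True; e: False; f: False.

Yes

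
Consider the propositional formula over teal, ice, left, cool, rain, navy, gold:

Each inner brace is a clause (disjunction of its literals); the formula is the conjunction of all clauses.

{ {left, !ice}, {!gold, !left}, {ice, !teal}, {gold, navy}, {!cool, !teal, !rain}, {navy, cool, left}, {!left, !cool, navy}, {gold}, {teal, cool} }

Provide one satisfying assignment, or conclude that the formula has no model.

teal=false; ice=false; left=false; cool=true; rain=false; navy=false; gold=true

Unit clause (gold) forces gold = true.
Unit clause (!left) forces left = false.
Unit clause (!ice) forces ice = false.
Unit clause (!teal) forces teal = false.
Unit clause (cool) forces cool = true.
All clauses hold; rain, navy can take either value.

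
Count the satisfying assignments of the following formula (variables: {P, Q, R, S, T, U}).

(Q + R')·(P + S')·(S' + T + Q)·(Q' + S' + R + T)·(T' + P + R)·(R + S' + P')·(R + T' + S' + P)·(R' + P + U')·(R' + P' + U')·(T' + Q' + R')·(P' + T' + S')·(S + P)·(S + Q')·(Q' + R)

5

There are 2^6 = 64 truth assignments over (P, Q, R, S, T, U).
Split on U. With U = 1, the clauses containing U are satisfied and U' drops from the rest; 2 of the 2^5 = 32 assignments to the other variables satisfy what remains.
With U = 0, by the same count on the reduced clause set, 3 assignments work.
(One model: P=T, Q=F, R=F, S=F, T=F, U=F.)
Total: 2 + 3 = 5.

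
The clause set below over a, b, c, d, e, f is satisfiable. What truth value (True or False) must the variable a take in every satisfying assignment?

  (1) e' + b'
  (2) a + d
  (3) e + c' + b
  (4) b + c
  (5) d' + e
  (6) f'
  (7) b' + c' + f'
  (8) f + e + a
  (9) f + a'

False

Suppose a = 1.
Unit clause (f') forces f = 0.
But (f) is also a unit clause — contradiction.
So every satisfying assignment has a = False.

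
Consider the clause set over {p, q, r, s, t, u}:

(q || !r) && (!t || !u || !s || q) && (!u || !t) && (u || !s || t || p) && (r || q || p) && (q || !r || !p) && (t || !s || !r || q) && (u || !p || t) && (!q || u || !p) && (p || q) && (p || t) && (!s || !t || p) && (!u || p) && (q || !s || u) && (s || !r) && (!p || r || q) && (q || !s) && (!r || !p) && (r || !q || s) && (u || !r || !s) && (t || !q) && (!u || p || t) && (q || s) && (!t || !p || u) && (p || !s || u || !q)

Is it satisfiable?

Suppose q = true.
Unit clause (t) forces t = true.
Unit clause (!u) forces u = false.
Unit clause (!p) forces p = false.
Unit clause (!s) forces s = false.
Unit clause (!r) forces r = false.
That conflicts with the unit clause (r).
So q must be the other value — set q = false.
Unit clause (!r) forces r = false.
Unit clause (p) forces p = true.
That conflicts with the unit clause (!p).
Either choice for q ends in contradiction.
No assignment satisfies every clause.

No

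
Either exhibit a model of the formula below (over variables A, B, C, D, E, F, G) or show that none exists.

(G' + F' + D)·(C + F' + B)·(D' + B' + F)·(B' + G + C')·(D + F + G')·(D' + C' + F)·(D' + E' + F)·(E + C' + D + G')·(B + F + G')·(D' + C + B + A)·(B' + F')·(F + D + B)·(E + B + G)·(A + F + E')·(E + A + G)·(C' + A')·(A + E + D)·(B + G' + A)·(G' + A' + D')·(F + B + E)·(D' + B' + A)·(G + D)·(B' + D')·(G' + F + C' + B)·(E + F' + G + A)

Suppose B = 0.
Suppose C = 1.
(A') alone gives A = 0.
(G') alone gives G = 0.
(E) alone gives E = 1.
(F) alone gives F = 1.
(D) alone gives D = 1.
All clauses are satisfied.

A ↦ 0, B ↦ 0, C ↦ 1, D ↦ 1, E ↦ 1, F ↦ 1, G ↦ 0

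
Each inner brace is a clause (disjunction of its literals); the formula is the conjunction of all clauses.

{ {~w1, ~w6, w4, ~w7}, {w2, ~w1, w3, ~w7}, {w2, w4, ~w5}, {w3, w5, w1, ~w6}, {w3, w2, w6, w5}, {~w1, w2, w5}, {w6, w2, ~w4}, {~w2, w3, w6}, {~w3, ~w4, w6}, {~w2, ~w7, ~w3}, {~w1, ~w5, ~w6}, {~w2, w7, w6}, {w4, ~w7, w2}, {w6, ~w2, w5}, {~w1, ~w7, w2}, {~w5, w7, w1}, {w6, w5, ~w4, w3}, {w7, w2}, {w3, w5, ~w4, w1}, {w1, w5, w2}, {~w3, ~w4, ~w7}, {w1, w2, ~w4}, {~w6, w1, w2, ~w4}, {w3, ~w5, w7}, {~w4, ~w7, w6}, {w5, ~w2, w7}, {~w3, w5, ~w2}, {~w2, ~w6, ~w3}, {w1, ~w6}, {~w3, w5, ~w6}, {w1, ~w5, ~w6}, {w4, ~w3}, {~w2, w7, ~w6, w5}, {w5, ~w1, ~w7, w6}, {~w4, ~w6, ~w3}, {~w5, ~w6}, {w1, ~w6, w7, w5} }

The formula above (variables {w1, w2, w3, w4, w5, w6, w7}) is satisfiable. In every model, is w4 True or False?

True

Suppose w4 = 0.
(~w3) alone gives w3 = 0.
Suppose w2 = 1.
(w6) alone gives w6 = 1.
(w1) alone gives w1 = 1.
(~w7) alone gives w7 = 0.
(~w5) alone gives w5 = 0.
Now (w5) is unsatisfied and unit — conflict.
That branch fails; take w2 = 0 instead.
(~w5) alone gives w5 = 0.
(w6) alone gives w6 = 1.
(w1) alone gives w1 = 1.
Now (~w1) is unsatisfied and unit — conflict.
Both values of w2 lead to a conflict.
So every satisfying assignment has w4 = True.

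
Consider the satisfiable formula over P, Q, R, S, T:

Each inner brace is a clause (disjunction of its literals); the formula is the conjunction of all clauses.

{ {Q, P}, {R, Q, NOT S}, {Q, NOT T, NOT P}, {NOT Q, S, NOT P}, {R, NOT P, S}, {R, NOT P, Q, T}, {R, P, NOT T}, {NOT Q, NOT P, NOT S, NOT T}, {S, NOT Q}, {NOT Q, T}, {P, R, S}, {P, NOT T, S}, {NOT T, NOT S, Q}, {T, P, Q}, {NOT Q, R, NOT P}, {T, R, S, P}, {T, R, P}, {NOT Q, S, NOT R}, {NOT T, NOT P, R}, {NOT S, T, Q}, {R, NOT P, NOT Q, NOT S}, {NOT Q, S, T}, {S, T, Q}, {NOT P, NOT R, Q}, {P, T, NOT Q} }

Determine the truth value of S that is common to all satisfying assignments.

Suppose S = false.
From the singleton clause (NOT Q), Q = false.
From the singleton clause (P), P = true.
From the singleton clause (NOT T), T = false.
Now (T) is unsatisfied and unit — conflict.
So every satisfying assignment has S = True.

True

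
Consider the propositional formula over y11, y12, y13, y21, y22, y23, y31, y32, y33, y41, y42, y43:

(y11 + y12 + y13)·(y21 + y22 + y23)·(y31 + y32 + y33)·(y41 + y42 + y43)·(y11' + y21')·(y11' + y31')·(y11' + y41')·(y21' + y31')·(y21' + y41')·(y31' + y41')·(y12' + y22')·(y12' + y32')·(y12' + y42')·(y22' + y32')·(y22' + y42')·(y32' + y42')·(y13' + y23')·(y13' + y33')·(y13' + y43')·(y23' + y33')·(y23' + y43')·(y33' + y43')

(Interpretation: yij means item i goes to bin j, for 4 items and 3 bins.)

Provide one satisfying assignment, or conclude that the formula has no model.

UNSATISFIABLE

Try y11 = 0.
Try y12 = 1.
Unit clause (y22') forces y22 = 0.
Unit clause (y32') forces y32 = 0.
Unit clause (y42') forces y42 = 0.
Try y21 = 1.
Unit clause (y31') forces y31 = 0.
Unit clause (y33) forces y33 = 1.
Unit clause (y41') forces y41 = 0.
Unit clause (y43) forces y43 = 1.
Now (y43') is unsatisfied and unit — conflict.
So y21 must be the other value — set y21 = 0.
Unit clause (y23) forces y23 = 1.
Unit clause (y13') forces y13 = 0.
Unit clause (y33') forces y33 = 0.
Unit clause (y31) forces y31 = 1.
Unit clause (y41') forces y41 = 0.
Unit clause (y43) forces y43 = 1.
Now (y43') is unsatisfied and unit — conflict.
Neither y21 = 1 nor y21 = 0 works.
So y12 must be the other value — set y12 = 0.
Unit clause (y13) forces y13 = 1.
Unit clause (y23') forces y23 = 0.
Unit clause (y33') forces y33 = 0.
Unit clause (y43') forces y43 = 0.
Try y21 = 1.
Unit clause (y31') forces y31 = 0.
Unit clause (y32) forces y32 = 1.
Unit clause (y41') forces y41 = 0.
Unit clause (y42) forces y42 = 1.
Now (y42') is unsatisfied and unit — conflict.
So y21 must be the other value — set y21 = 0.
Unit clause (y22) forces y22 = 1.
Unit clause (y32') forces y32 = 0.
Unit clause (y31) forces y31 = 1.
Unit clause (y41') forces y41 = 0.
Unit clause (y42) forces y42 = 1.
Now (y42') is unsatisfied and unit — conflict.
Neither y21 = 1 nor y21 = 0 works.
Neither y12 = 1 nor y12 = 0 works.
So y11 must be the other value — set y11 = 1.
Unit clause (y21') forces y21 = 0.
Unit clause (y31') forces y31 = 0.
Unit clause (y41') forces y41 = 0.
Try y22 = 1.
Unit clause (y12') forces y12 = 0.
Unit clause (y32') forces y32 = 0.
Unit clause (y33) forces y33 = 1.
Unit clause (y42') forces y42 = 0.
Unit clause (y43) forces y43 = 1.
Now (y43') is unsatisfied and unit — conflict.
So y22 must be the other value — set y22 = 0.
Unit clause (y23) forces y23 = 1.
Unit clause (y13') forces y13 = 0.
Unit clause (y33') forces y33 = 0.
Unit clause (y32) forces y32 = 1.
Unit clause (y12') forces y12 = 0.
Unit clause (y42') forces y42 = 0.
Unit clause (y43) forces y43 = 1.
Now (y43') is unsatisfied and unit — conflict.
Neither y22 = 1 nor y22 = 0 works.
Neither y11 = 1 nor y11 = 0 works.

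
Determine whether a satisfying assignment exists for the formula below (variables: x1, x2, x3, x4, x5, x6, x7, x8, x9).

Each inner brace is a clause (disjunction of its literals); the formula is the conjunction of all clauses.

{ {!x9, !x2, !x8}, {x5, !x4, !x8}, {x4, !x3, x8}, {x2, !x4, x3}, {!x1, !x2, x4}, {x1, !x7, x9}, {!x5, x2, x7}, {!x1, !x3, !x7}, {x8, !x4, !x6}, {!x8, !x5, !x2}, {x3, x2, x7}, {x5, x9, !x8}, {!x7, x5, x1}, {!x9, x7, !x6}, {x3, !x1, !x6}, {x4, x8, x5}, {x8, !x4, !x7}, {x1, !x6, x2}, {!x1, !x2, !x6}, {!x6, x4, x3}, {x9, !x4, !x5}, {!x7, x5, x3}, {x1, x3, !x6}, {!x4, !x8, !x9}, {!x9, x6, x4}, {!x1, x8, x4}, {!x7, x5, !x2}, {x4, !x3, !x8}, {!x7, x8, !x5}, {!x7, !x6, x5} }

Satisfiable

Case x9 = true:
Case x2 = true:
Unit clause (!x8) forces x8 = false.
Case x4 = true:
Unit clause (!x6) forces x6 = false.
Unit clause (!x7) forces x7 = false.
All clauses hold; x1, x3, x5 can take either value.
A satisfying assignment: x1 ↦ true, x2 ↦ true, x3 ↦ false, x4 ↦ true, x5 ↦ true, x6 ↦ false, x7 ↦ false, x8 ↦ false, x9 ↦ true.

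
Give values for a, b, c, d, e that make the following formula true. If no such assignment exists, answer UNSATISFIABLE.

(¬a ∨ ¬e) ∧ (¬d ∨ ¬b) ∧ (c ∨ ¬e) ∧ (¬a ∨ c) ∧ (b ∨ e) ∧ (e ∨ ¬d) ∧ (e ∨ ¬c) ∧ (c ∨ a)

a: False, b: False, c: True, d: True, e: True

Suppose a = False.
(c) alone gives c = True.
(e) alone gives e = True.
Suppose d = True.
(¬b) alone gives b = False.
This assignment satisfies each clause.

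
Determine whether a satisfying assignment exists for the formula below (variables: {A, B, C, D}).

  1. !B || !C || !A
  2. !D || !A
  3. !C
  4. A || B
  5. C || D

Satisfiable

From the singleton clause (!C), C = false.
From the singleton clause (D), D = true.
From the singleton clause (!A), A = false.
From the singleton clause (B), B = true.
This assignment satisfies each clause.
A satisfying assignment: A=false, B=true, C=false, D=true.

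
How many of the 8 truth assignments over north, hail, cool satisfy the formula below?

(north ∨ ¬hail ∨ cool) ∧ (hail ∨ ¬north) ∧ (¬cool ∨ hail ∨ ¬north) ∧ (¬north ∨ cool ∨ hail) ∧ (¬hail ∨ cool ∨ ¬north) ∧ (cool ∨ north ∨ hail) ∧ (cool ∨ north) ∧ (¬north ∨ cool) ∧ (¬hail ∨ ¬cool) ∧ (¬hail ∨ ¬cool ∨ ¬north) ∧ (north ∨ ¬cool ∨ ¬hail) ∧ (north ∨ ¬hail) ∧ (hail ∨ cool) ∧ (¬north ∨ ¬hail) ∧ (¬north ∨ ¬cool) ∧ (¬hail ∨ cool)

There are 2^3 = 8 truth assignments over (north, hail, cool).
Check each against the 16 clauses (columns in the order north, hail, cool):
  F F F  ✗ fails (cool ∨ north ∨ hail)
  F F T  ✓ satisfies all
  F T F  ✗ fails (north ∨ ¬hail ∨ cool)
  F T T  ✗ fails (¬hail ∨ ¬cool)
  T F F  ✗ fails (hail ∨ ¬north)
  T F T  ✗ fails (hail ∨ ¬north)
  T T F  ✗ fails (¬hail ∨ cool ∨ ¬north)
  T T T  ✗ fails (¬hail ∨ ¬cool)
1 of the 8 rows is a model.

1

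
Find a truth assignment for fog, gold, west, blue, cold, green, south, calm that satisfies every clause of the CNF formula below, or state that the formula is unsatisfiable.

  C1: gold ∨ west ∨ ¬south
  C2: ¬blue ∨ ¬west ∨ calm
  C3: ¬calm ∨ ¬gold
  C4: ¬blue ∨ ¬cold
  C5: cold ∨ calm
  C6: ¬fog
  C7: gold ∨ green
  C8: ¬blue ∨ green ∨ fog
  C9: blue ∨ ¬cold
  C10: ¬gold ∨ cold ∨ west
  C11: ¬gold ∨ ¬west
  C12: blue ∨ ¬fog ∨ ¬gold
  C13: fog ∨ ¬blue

Unit clause (¬fog) forces fog = False.
Unit clause (¬blue) forces blue = False.
Unit clause (¬cold) forces cold = False.
Unit clause (calm) forces calm = True.
Unit clause (¬gold) forces gold = False.
Unit clause (green) forces green = True.
Try west = False.
Unit clause (¬south) forces south = False.
All clauses are satisfied.

fog=False,  gold=False,  west=False,  blue=False,  cold=False,  green=True,  south=False,  calm=True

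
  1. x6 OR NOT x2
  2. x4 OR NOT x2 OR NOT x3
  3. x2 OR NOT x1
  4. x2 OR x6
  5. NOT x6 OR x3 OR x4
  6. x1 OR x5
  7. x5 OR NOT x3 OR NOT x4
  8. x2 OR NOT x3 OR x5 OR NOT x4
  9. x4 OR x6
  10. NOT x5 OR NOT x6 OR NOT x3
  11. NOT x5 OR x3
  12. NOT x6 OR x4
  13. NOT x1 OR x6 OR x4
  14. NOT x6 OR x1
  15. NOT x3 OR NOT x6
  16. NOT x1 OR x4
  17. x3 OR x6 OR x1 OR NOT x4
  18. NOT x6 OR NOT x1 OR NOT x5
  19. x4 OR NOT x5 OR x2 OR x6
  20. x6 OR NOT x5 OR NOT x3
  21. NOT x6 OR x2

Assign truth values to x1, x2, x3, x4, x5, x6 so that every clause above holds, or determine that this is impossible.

x1 ↦ true; x2 ↦ true; x3 ↦ false; x4 ↦ true; x5 ↦ false; x6 ↦ true

Branch on x6: set x6 = true.
The clause (x4) is unit, so x4 = true.
The clause (x1) is unit, so x1 = true.
The clause (x2) is unit, so x2 = true.
The clause (NOT x3) is unit, so x3 = false.
The clause (NOT x5) is unit, so x5 = false.
All clauses are satisfied.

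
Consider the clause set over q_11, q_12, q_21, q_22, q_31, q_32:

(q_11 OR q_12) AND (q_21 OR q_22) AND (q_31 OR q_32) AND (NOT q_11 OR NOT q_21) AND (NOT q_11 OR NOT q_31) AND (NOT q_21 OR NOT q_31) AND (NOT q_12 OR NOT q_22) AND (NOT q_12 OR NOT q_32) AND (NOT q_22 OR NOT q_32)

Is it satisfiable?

Suppose q_11 = true.
From the singleton clause (NOT q_21), q_21 = false.
From the singleton clause (q_22), q_22 = true.
From the singleton clause (NOT q_31), q_31 = false.
From the singleton clause (q_32), q_32 = true.
But (NOT q_32) is also a unit clause — contradiction.
Backtrack on q_11: now try q_11 = false.
From the singleton clause (q_12), q_12 = true.
From the singleton clause (NOT q_22), q_22 = false.
From the singleton clause (q_21), q_21 = true.
From the singleton clause (NOT q_31), q_31 = false.
From the singleton clause (q_32), q_32 = true.
But (NOT q_32) is also a unit clause — contradiction.
Neither q_11 = true nor q_11 = false works.
No assignment satisfies every clause.

No, unsatisfiable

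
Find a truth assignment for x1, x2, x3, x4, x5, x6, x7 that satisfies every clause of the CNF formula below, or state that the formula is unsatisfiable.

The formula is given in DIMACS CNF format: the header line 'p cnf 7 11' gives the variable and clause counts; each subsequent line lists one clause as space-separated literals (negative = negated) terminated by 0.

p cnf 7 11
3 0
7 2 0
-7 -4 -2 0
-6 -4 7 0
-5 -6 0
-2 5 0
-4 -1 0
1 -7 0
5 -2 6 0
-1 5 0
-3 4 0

x1: False, x2: True, x3: True, x4: True, x5: True, x6: False, x7: False

Unit clause (x3) forces x3 = True.
Unit clause (x4) forces x4 = True.
Unit clause (¬x1) forces x1 = False.
Unit clause (¬x7) forces x7 = False.
Unit clause (x2) forces x2 = True.
Unit clause (¬x6) forces x6 = False.
Unit clause (x5) forces x5 = True.
Every clause now holds.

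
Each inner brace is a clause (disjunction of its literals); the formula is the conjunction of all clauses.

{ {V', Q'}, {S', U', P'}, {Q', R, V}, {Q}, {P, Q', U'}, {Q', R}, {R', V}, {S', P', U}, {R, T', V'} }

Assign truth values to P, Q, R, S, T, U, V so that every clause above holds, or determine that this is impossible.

UNSATISFIABLE

From the singleton clause (Q), Q = 1.
From the singleton clause (V'), V = 0.
From the singleton clause (R), R = 1.
Now (R') is unsatisfied and unit — conflict.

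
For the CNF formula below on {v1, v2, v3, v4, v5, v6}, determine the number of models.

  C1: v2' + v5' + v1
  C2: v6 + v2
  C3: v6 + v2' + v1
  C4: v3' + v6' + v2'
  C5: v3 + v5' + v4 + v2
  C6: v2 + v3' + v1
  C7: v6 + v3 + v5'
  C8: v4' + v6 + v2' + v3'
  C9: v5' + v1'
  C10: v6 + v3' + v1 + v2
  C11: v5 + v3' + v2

There are 2^6 = 64 truth assignments over (v1, v2, v3, v4, v5, v6).
Split on v1. With v1 = 1, the clauses containing v1 are satisfied and v1' drops from the rest; 7 of the 2^5 = 32 assignments to the other variables satisfy what remains.
With v1 = 0, by the same count on the reduced clause set, 5 assignments work.
(One model: v1=F, v2=F, v3=F, v4=F, v5=F, v6=T.)
Total: 7 + 5 = 12.

12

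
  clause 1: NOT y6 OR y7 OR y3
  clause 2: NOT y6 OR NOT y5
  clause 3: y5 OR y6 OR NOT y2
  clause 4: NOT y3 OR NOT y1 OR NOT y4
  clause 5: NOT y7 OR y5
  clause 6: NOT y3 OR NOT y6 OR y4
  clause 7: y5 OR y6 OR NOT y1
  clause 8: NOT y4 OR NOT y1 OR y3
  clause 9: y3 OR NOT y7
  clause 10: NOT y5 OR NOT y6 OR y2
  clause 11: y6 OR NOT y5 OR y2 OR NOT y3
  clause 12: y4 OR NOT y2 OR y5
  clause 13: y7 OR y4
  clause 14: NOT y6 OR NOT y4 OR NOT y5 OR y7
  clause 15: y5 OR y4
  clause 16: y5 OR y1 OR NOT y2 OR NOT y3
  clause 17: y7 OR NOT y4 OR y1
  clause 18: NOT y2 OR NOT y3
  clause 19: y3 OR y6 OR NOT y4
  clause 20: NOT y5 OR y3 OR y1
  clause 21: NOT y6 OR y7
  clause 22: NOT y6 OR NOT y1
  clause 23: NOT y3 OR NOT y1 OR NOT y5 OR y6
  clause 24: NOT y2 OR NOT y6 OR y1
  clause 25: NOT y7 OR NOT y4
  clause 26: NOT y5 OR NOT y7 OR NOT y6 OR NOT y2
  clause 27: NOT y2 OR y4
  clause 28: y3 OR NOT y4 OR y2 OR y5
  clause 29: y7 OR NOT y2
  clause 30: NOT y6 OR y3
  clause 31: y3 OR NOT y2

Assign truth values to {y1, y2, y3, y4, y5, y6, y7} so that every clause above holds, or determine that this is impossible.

UNSATISFIABLE

Try y6 = false.
Try y5 = true.
Try y3 = true.
From the singleton clause (y2), y2 = true.
But (NOT y2) is also a unit clause — contradiction.
So y3 must be the other value — set y3 = false.
From the singleton clause (NOT y7), y7 = false.
From the singleton clause (y4), y4 = true.
But (NOT y4) is also a unit clause — contradiction.
Neither y3 = true nor y3 = false works.
So y5 must be the other value — set y5 = false.
From the singleton clause (NOT y2), y2 = false.
From the singleton clause (NOT y7), y7 = false.
From the singleton clause (NOT y1), y1 = false.
From the singleton clause (y4), y4 = true.
But (NOT y4) is also a unit clause — contradiction.
Neither y5 = true nor y5 = false works.
So y6 must be the other value — set y6 = true.
From the singleton clause (NOT y5), y5 = false.
From the singleton clause (NOT y7), y7 = false.
But (y7) is also a unit clause — contradiction.
Neither y6 = true nor y6 = false works.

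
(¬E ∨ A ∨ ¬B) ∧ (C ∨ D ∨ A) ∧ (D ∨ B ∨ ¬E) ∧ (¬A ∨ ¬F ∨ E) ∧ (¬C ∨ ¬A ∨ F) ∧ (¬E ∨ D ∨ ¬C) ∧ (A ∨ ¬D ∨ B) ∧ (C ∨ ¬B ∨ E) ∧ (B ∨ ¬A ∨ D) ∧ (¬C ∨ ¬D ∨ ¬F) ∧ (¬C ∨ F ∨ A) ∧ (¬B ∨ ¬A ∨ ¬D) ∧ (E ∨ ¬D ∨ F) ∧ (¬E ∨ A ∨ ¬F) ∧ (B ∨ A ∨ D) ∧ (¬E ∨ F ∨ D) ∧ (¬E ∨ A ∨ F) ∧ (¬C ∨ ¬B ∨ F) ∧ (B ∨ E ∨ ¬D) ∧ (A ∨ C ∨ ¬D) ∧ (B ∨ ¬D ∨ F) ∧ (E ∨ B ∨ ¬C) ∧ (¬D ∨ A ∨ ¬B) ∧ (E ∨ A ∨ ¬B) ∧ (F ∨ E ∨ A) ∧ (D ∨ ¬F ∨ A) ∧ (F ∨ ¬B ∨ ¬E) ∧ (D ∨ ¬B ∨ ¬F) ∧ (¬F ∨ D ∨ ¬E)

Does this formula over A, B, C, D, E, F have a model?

Case E = True:
Case A = True:
Case D = True:
The clause (¬B) is unit, so B = False.
The clause (F) is unit, so F = True.
The clause (¬C) is unit, so C = False.
This assignment satisfies each clause.
A satisfying assignment: A: True, B: False, C: False, D: True, E: True, F: True.

Yes, satisfiable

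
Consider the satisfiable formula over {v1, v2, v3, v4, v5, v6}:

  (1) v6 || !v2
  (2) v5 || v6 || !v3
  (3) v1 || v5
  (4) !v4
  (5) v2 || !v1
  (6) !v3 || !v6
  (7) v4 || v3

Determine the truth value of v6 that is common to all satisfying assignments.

Suppose v6 = true.
From the singleton clause (!v4), v4 = false.
From the singleton clause (!v3), v3 = false.
But (v3) is also a unit clause — contradiction.
So every satisfying assignment has v6 = False.

False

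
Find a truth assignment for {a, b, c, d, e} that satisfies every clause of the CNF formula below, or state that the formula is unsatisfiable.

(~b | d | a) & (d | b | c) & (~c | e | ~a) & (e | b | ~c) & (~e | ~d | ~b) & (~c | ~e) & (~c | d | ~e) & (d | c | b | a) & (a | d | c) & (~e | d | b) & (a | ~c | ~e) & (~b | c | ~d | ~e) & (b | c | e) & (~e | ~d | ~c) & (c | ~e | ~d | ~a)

Suppose c = 0.
Suppose d = 1.
Suppose e = 0.
From the singleton clause (b), b = 1.
No clause remains; a is free.

a ↦ 1,  b ↦ 1,  c ↦ 0,  d ↦ 1,  e ↦ 0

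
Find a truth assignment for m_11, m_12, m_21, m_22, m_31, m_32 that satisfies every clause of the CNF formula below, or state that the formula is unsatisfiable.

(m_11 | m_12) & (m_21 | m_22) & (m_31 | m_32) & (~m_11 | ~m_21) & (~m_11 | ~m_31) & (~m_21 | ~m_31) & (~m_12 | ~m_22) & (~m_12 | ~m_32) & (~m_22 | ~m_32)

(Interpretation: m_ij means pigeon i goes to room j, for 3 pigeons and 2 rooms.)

UNSATISFIABLE

Branch on m_11: set m_11 = 1.
Unit clause (~m_21) forces m_21 = 0.
Unit clause (m_22) forces m_22 = 1.
Unit clause (~m_31) forces m_31 = 0.
Unit clause (m_32) forces m_32 = 1.
Now (~m_32) is unsatisfied and unit — conflict.
So m_11 must be the other value — set m_11 = 0.
Unit clause (m_12) forces m_12 = 1.
Unit clause (~m_22) forces m_22 = 0.
Unit clause (m_21) forces m_21 = 1.
Unit clause (~m_31) forces m_31 = 0.
Unit clause (m_32) forces m_32 = 1.
Now (~m_32) is unsatisfied and unit — conflict.
Both values of m_11 lead to a conflict.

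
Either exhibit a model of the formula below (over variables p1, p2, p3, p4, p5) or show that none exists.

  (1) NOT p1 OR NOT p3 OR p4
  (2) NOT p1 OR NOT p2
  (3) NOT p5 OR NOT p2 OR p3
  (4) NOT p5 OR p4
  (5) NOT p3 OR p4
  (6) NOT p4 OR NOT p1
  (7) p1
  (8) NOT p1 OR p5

UNSATISFIABLE

(p1) alone gives p1 = true.
(NOT p2) alone gives p2 = false.
(NOT p4) alone gives p4 = false.
(NOT p3) alone gives p3 = false.
(NOT p5) alone gives p5 = false.
Now (p5) is unsatisfied and unit — conflict.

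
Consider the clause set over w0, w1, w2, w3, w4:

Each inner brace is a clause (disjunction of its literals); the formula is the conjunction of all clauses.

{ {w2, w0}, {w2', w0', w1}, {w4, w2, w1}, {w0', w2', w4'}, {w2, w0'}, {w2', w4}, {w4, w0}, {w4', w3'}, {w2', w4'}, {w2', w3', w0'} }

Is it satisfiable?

No

Try w2 = 1.
The clause (w4) is unit, so w4 = 1.
That conflicts with the unit clause (w4').
Undo w2 and try w2 = 0.
The clause (w0) is unit, so w0 = 1.
That conflicts with the unit clause (w0').
Either choice for w2 ends in contradiction.
No assignment satisfies every clause.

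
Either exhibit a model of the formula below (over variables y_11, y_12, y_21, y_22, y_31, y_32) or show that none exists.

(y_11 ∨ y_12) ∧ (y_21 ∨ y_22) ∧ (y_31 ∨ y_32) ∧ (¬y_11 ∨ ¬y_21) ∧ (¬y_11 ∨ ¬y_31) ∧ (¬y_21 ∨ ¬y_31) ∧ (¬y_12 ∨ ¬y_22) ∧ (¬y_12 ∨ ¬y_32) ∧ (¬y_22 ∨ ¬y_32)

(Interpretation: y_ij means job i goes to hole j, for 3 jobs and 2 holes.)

Try y_11 = True.
(¬y_21) alone gives y_21 = False.
(y_22) alone gives y_22 = True.
(¬y_31) alone gives y_31 = False.
(y_32) alone gives y_32 = True.
Now (¬y_32) is unsatisfied and unit — conflict.
So y_11 must be the other value — set y_11 = False.
(y_12) alone gives y_12 = True.
(¬y_22) alone gives y_22 = False.
(y_21) alone gives y_21 = True.
(¬y_31) alone gives y_31 = False.
(y_32) alone gives y_32 = True.
Now (¬y_32) is unsatisfied and unit — conflict.
Either choice for y_11 ends in contradiction.

UNSATISFIABLE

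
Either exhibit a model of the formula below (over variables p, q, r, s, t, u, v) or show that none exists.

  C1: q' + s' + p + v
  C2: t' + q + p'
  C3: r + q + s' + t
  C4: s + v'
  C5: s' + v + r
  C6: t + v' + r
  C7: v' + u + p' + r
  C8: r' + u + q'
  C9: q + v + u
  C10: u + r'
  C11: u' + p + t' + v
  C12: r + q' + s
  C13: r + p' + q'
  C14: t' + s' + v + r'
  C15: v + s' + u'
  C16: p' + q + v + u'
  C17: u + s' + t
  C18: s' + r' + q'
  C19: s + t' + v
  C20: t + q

Case s = 1:
Case v = 1:
Case t = 1:
Case q = 1:
Unit clause (r') forces r = 0.
Unit clause (p') forces p = 0.
No clause remains; u is free.

p ↦ 0,  q ↦ 1,  r ↦ 0,  s ↦ 1,  t ↦ 1,  u ↦ 0,  v ↦ 1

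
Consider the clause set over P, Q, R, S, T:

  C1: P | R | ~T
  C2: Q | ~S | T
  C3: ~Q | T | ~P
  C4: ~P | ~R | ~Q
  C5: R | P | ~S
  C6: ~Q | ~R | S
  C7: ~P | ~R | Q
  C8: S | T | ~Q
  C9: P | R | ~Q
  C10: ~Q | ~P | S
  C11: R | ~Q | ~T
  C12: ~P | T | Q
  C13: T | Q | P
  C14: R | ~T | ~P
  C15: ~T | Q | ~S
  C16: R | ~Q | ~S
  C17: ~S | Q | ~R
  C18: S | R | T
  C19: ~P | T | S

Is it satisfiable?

Case P = 0:
Case R = 1:
Case Q = 1:
Unit clause (S) forces S = 1.
Every clause is now satisfied; T is unconstrained.
A satisfying assignment: P ↦ 0,  Q ↦ 1,  R ↦ 1,  S ↦ 1,  T ↦ 1.

Satisfiable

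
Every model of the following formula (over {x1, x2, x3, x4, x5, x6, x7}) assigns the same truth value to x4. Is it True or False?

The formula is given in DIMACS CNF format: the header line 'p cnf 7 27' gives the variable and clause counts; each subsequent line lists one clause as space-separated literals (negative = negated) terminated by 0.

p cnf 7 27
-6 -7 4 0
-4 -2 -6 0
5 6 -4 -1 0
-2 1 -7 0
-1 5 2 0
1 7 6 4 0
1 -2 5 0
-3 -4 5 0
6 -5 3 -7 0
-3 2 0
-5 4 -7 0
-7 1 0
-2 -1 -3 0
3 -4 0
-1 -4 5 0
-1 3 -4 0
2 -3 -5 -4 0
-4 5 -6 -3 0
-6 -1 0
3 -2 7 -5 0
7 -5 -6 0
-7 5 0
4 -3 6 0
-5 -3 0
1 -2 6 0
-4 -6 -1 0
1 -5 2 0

Suppose x4 = True.
The clause (x3) is unit, so x3 = True.
The clause (x5) is unit, so x5 = True.
That conflicts with the unit clause (¬x5).
So every satisfying assignment has x4 = False.

False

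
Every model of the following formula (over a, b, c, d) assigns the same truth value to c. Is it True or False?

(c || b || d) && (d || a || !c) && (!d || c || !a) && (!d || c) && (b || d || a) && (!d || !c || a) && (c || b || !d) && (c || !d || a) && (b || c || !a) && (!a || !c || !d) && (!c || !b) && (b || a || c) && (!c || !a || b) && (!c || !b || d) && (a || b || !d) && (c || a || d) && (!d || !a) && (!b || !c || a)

False

Suppose c = true.
(!b) alone gives b = false.
(!a) alone gives a = false.
(d) alone gives d = true.
But (!d) is also a unit clause — contradiction.
So every satisfying assignment has c = False.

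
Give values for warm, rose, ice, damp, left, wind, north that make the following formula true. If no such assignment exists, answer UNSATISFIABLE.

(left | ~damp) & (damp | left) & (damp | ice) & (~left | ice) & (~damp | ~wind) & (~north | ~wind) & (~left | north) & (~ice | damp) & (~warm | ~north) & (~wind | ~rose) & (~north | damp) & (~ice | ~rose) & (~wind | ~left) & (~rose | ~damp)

Case left = 1:
(ice) alone gives ice = 1.
(north) alone gives north = 1.
(~wind) alone gives wind = 0.
(damp) alone gives damp = 1.
(~warm) alone gives warm = 0.
(~rose) alone gives rose = 0.
All clauses are satisfied.

warm: 0, rose: 0, ice: 1, damp: 1, left: 1, wind: 0, north: 1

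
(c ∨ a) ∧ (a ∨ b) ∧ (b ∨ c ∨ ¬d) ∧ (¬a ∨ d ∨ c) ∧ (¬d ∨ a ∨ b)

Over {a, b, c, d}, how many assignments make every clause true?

There are 2^4 = 16 truth assignments over (a, b, c, d).
Check each against the 5 clauses (columns in the order a, b, c, d):
  F F F F  ✗ fails (c ∨ a)
  F F F T  ✗ fails (c ∨ a)
  F F T F  ✗ fails (a ∨ b)
  F F T T  ✗ fails (a ∨ b)
  F T F F  ✗ fails (c ∨ a)
  F T F T  ✗ fails (c ∨ a)
  F T T F  ✓ satisfies all
  F T T T  ✓ satisfies all
  T F F F  ✗ fails (¬a ∨ d ∨ c)
  T F F T  ✗ fails (b ∨ c ∨ ¬d)
  T F T F  ✓ satisfies all
  T F T T  ✓ satisfies all
  T T F F  ✗ fails (¬a ∨ d ∨ c)
  T T F T  ✓ satisfies all
  T T T F  ✓ satisfies all
  T T T T  ✓ satisfies all
7 of the 16 rows are models.

7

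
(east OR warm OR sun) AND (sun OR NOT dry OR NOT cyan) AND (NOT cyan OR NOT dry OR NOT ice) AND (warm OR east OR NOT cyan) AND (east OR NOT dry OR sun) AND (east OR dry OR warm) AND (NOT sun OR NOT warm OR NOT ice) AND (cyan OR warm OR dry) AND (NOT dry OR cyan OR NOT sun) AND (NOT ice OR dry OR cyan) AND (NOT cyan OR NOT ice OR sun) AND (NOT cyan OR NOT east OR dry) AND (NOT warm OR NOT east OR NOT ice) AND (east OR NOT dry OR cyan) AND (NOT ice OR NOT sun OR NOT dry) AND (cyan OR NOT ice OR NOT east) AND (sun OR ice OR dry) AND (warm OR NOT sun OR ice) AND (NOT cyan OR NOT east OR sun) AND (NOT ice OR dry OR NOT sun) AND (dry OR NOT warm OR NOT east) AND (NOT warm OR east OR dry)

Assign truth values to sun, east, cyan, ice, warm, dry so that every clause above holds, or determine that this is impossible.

Suppose east = true.
Suppose cyan = false.
(NOT ice) alone gives ice = false.
Suppose warm = false.
(dry) alone gives dry = true.
(NOT sun) alone gives sun = false.
Every clause now holds.

sun=false; east=true; cyan=false; ice=false; warm=false; dry=true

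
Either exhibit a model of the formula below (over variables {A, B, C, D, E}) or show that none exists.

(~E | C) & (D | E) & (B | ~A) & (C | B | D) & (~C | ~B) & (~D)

(~D) alone gives D = 0.
(E) alone gives E = 1.
(C) alone gives C = 1.
(~B) alone gives B = 0.
(~A) alone gives A = 0.
Every clause now holds.

A: 0,  B: 0,  C: 1,  D: 0,  E: 1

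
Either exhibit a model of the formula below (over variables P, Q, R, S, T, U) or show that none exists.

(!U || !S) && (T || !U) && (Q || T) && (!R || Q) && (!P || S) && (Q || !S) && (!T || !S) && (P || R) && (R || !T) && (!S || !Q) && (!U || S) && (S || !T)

Try U = false.
Try Q = true.
(!S) alone gives S = false.
(!P) alone gives P = false.
(R) alone gives R = true.
(!T) alone gives T = false.
All clauses are satisfied.

P: false,  Q: true,  R: true,  S: false,  T: false,  U: false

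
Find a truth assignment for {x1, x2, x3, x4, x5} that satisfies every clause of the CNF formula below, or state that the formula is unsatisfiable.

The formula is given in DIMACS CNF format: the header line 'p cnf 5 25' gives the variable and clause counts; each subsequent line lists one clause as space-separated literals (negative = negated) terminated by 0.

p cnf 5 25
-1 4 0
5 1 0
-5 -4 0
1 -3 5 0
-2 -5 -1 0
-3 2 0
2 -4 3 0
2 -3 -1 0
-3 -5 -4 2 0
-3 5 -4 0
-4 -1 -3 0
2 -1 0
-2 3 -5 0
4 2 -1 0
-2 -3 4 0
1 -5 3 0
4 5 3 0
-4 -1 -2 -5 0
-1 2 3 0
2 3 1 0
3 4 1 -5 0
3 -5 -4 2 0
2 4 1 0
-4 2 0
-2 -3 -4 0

Try x1 = True.
From the singleton clause (x4), x4 = True.
From the singleton clause (¬x5), x5 = False.
From the singleton clause (¬x3), x3 = False.
From the singleton clause (x2), x2 = True.
This assignment satisfies each clause.

x1 ↦ True,  x2 ↦ True,  x3 ↦ False,  x4 ↦ True,  x5 ↦ False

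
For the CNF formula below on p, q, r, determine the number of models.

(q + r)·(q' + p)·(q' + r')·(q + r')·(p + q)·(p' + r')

1

There are 2^3 = 8 truth assignments over (p, q, r).
Check each against the 6 clauses (columns in the order p, q, r):
  F F F  ✗ fails (q + r)
  F F T  ✗ fails (q + r')
  F T F  ✗ fails (q' + p)
  F T T  ✗ fails (q' + p)
  T F F  ✗ fails (q + r)
  T F T  ✗ fails (q + r')
  T T F  ✓ satisfies all
  T T T  ✗ fails (q' + r')
1 of the 8 rows is a model.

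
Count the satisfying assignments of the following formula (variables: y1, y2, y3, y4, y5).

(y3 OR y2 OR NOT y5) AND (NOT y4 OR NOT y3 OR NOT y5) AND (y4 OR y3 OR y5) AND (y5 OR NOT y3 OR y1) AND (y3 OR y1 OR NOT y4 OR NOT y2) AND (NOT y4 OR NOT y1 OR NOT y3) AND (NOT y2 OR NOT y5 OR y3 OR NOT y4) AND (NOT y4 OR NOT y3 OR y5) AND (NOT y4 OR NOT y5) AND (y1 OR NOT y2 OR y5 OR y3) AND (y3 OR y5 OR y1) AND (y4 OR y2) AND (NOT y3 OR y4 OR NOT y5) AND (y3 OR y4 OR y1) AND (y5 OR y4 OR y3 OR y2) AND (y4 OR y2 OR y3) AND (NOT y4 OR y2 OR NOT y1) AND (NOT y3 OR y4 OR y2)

3

There are 2^5 = 32 truth assignments over (y1, y2, y3, y4, y5).
Split on y1. With y1 = true, the clauses containing y1 are satisfied and NOT y1 drops from the rest; 3 of the 2^4 = 16 assignments to the other variables satisfy what remains.
With y1 = false, by the same count on the reduced clause set, 0 assignments work.
(One model: y1=T, y2=T, y3=F, y4=F, y5=T.)
Total: 3 + 0 = 3.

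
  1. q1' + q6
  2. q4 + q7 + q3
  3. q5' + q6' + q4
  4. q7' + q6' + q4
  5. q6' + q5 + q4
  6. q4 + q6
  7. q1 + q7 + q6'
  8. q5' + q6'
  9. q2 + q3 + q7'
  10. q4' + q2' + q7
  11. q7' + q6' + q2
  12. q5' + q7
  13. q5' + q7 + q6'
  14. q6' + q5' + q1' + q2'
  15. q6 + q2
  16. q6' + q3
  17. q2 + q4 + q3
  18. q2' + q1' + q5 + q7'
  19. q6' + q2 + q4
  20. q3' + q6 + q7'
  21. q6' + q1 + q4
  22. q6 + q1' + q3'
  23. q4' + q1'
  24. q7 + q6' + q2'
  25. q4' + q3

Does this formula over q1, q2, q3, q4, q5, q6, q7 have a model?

Try q1 = 0.
Try q4 = 1.
The clause (q3) is unit, so q3 = 1.
Try q7 = 1.
The clause (q6) is unit, so q6 = 1.
The clause (q5') is unit, so q5 = 0.
The clause (q2) is unit, so q2 = 1.
This assignment satisfies each clause.
A satisfying assignment: q1 ↦ 0; q2 ↦ 1; q3 ↦ 1; q4 ↦ 1; q5 ↦ 0; q6 ↦ 1; q7 ↦ 1.

Yes, satisfiable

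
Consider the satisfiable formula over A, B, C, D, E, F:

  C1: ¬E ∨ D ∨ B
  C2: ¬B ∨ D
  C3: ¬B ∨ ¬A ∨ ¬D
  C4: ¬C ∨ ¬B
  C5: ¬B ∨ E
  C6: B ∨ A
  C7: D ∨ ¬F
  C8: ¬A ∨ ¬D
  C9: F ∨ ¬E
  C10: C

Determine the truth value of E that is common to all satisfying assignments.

False

Suppose E = True.
(F) alone gives F = True.
(D) alone gives D = True.
(¬A) alone gives A = False.
(B) alone gives B = True.
(¬C) alone gives C = False.
That conflicts with the unit clause (C).
So every satisfying assignment has E = False.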